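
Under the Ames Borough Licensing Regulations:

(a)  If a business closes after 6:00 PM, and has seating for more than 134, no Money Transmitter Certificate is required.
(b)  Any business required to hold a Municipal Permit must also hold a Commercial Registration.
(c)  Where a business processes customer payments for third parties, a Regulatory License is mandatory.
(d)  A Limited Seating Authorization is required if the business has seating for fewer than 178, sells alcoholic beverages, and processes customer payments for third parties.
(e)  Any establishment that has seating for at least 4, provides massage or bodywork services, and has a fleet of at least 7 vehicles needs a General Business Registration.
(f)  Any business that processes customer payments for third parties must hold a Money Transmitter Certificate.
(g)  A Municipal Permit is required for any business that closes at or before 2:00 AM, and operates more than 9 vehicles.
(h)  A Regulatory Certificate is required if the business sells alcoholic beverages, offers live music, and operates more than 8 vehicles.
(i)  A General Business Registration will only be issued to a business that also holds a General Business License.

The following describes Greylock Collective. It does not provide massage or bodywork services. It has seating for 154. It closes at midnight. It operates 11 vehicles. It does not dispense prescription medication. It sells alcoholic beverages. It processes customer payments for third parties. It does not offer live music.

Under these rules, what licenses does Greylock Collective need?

(a) closes midnight, after 6:00 PM; seating 154 > 134 → exempt from Money Transmitter Certificate.
(b) Municipal Permit is required → Commercial Registration also required.
(c) processes customer payments for third parties → Regulatory License required.
(d) seating 154 < 178; sells alcoholic beverages; processes customer payments for third parties → Limited Seating Authorization required.
(e) seating 154 ≥ 4; does not provide massage or bodywork services; vehicles 11 ≥ 7 → General Business Registration not required.
(f) processes customer payments for third parties → Money Transmitter Certificate required.
(g) closes midnight, at/before 2:00 AM; vehicles 11 > 9 → Municipal Permit required.
(h) sells alcoholic beverages; does not offer live music; vehicles 11 > 8 → Regulatory Certificate not required.
(i) General Business Registration is not required → no effect.

Commercial Registration, Limited Seating Authorization, Municipal Permit, Regulatory License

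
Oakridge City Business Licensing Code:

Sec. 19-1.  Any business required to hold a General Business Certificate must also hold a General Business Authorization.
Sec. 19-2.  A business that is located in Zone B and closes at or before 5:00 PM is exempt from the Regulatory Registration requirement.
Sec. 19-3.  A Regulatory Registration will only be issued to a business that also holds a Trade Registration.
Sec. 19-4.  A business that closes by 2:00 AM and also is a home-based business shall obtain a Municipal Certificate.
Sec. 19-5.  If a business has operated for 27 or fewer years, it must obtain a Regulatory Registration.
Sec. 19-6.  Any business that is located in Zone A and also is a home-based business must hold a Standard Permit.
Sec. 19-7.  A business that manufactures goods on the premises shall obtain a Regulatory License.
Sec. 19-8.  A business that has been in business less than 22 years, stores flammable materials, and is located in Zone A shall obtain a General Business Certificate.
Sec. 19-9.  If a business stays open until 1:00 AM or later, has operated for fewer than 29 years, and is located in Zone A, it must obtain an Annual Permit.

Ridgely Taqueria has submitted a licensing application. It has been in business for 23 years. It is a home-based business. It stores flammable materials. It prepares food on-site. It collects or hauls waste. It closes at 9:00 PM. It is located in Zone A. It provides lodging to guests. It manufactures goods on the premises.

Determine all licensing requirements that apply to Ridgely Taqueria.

Sec. 19-1. General Business Certificate is not required → no effect.
Sec. 19-2. is located in Zone A (not: is located in Zone B); closes 9:00 PM, after 5:00 PM → Regulatory Registration exemption does not apply.
Sec. 19-3. Regulatory Registration is required → Trade Registration also required.
Sec. 19-4. closes 9:00 PM, at/before 2:00 AM; is a home-based business → Municipal Certificate required.
Sec. 19-5. years in business 23 ≤ 27 → Regulatory Registration required.
Sec. 19-6. is located in Zone A; is a home-based business → Standard Permit required.
Sec. 19-7. manufactures goods on the premises → Regulatory License required.
Sec. 19-8. years in business 23 ≥ 22; stores flammable materials; is located in Zone A → General Business Certificate not required.
Sec. 19-9. closes 9:00 PM, at/before 1:00 AM; years in business 23 < 29; is located in Zone A → Annual Permit not required.

Municipal Certificate, Regulatory License, Regulatory Registration, Standard Permit, Trade Registration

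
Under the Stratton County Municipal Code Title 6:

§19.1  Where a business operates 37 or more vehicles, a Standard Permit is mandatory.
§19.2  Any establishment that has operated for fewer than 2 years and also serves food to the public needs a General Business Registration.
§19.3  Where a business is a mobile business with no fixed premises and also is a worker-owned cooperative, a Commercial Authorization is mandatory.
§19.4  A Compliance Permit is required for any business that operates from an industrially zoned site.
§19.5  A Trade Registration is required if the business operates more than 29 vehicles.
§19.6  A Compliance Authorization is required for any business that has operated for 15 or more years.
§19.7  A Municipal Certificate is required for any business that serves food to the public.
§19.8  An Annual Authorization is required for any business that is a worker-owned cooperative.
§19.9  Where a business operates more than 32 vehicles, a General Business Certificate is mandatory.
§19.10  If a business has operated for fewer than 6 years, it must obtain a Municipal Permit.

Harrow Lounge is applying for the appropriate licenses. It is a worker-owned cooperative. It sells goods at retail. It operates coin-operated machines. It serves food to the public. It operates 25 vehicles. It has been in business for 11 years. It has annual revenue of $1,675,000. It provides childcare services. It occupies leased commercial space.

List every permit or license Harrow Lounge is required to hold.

Annual Authorization, Municipal Certificate

§19.1 vehicles 25 < 37 → Standard Permit not required.
§19.2 years in business 11 ≥ 2; serves food to the public → General Business Registration not required.
§19.3 occupies leased commercial space (not: is a mobile business with no fixed premises); is a worker-owned cooperative → Commercial Authorization not required.
§19.4 occupies leased commercial space (not: operates from an industrially zoned site) → Compliance Permit not required.
§19.5 vehicles 25 ≤ 29 → Trade Registration not required.
§19.6 years in business 11 < 15 → Compliance Authorization not required.
§19.7 serves food to the public → Municipal Certificate required.
§19.8 is a worker-owned cooperative → Annual Authorization required.
§19.9 vehicles 25 ≤ 32 → General Business Certificate not required.
§19.10 years in business 11 ≥ 6 → Municipal Permit not required.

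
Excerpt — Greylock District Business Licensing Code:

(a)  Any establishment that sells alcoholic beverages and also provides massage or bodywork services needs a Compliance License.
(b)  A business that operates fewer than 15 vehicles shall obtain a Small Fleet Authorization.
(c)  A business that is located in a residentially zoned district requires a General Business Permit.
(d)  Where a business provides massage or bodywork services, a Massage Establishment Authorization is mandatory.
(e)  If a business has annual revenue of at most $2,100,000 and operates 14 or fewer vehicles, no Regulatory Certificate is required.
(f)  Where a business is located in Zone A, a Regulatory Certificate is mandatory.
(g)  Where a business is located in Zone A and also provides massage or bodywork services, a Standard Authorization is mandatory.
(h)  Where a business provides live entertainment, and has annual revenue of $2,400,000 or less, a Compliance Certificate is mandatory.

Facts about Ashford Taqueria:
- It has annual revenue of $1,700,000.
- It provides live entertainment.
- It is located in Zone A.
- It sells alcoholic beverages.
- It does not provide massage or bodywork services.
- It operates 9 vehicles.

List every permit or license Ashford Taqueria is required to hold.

(a) sells alcoholic beverages; does not provide massage or bodywork services → Compliance License not required.
(b) vehicles 9 < 15 → Small Fleet Authorization required.
(c) is located in Zone A (not: is located in a residentially zoned district) → General Business Permit not required.
(d) does not provide massage or bodywork services → Massage Establishment Authorization not required.
(e) revenue $1,700,000 ≤ $2,100,000; vehicles 9 ≤ 14 → exempt from Regulatory Certificate.
(f) is located in Zone A → Regulatory Certificate required.
(g) is located in Zone A; does not provide massage or bodywork services → Standard Authorization not required.
(h) provides live entertainment; revenue $1,700,000 ≤ $2,400,000 → Compliance Certificate required.

Compliance Certificate, Small Fleet Authorization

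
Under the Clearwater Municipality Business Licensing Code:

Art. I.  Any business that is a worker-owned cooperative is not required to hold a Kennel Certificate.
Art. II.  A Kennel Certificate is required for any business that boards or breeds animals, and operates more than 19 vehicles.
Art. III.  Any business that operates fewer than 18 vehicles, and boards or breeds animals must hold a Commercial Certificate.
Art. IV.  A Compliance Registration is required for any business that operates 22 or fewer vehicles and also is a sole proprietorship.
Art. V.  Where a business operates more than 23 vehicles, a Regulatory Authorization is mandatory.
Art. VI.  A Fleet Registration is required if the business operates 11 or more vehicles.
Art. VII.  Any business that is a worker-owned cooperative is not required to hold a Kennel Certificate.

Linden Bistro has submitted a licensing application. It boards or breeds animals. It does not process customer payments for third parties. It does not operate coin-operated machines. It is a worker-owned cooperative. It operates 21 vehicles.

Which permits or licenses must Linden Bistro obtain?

Art. I. is a worker-owned cooperative → exempt from Kennel Certificate.
Art. II. boards or breeds animals; vehicles 21 > 19 → Kennel Certificate required.
Art. III. vehicles 21 ≥ 18; boards or breeds animals → Commercial Certificate not required.
Art. IV. vehicles 21 ≤ 22; is a worker-owned cooperative (not: is a sole proprietorship) → Compliance Registration not required.
Art. V. vehicles 21 ≤ 23 → Regulatory Authorization not required.
Art. VI. vehicles 21 ≥ 11 → Fleet Registration required.
Art. VII. is a worker-owned cooperative → exempt from Kennel Certificate.

Fleet Registration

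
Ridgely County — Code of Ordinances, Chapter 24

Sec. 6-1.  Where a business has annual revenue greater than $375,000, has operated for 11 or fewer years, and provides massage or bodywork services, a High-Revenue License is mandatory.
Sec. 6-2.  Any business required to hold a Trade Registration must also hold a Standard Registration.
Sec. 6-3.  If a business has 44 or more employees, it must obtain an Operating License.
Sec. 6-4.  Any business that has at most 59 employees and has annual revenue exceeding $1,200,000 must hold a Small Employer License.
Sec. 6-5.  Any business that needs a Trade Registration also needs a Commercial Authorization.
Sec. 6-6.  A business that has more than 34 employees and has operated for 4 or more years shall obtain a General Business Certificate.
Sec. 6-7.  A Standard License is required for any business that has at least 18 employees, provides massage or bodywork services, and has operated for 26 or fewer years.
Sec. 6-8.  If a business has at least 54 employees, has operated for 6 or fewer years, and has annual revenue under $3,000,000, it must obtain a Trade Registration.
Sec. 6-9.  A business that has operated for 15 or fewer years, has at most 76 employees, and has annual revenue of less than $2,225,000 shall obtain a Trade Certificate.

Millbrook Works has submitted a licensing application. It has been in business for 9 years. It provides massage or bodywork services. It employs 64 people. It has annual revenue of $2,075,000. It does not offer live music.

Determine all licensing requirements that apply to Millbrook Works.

Sec. 6-1. revenue $2,075,000 > $375,000; years in business 9 ≤ 11; provides massage or bodywork services → High-Revenue License required.
Sec. 6-2. Trade Registration is not required → no effect.
Sec. 6-3. employees 64 ≥ 44 → Operating License required.
Sec. 6-4. employees 64 > 59; revenue $2,075,000 > $1,200,000 → Small Employer License not required.
Sec. 6-5. Trade Registration is not required → no effect.
Sec. 6-6. employees 64 > 34; years in business 9 ≥ 4 → General Business Certificate required.
Sec. 6-7. employees 64 ≥ 18; provides massage or bodywork services; years in business 9 ≤ 26 → Standard License required.
Sec. 6-8. employees 64 ≥ 54; years in business 9 > 6; revenue $2,075,000 < $3,000,000 → Trade Registration not required.
Sec. 6-9. years in business 9 ≤ 15; employees 64 ≤ 76; revenue $2,075,000 < $2,225,000 → Trade Certificate required.

General Business Certificate, High-Revenue License, Operating License, Standard License, Trade Certificate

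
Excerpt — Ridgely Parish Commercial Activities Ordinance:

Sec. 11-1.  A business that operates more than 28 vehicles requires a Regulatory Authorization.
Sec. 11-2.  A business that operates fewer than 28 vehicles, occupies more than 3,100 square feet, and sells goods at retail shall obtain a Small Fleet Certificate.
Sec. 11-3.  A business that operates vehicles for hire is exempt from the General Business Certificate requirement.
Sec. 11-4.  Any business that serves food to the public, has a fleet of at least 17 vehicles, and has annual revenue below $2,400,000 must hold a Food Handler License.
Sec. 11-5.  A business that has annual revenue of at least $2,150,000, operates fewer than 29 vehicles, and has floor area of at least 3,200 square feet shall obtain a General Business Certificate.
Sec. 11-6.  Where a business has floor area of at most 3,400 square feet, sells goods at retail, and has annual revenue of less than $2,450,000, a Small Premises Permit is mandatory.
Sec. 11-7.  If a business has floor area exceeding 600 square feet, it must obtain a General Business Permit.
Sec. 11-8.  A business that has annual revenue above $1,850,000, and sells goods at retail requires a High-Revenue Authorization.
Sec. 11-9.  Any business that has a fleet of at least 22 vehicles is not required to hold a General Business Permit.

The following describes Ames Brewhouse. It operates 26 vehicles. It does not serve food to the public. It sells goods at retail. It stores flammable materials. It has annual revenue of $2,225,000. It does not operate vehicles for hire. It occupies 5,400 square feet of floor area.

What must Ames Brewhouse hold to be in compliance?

General Business Certificate, High-Revenue Authorization, Small Fleet Certificate

Sec. 11-1. vehicles 26 ≤ 28 → Regulatory Authorization not required.
Sec. 11-2. vehicles 26 < 28; floor area 5,400 square feet > 3,100 square feet; sells goods at retail → Small Fleet Certificate required.
Sec. 11-3. does not operate vehicles for hire → General Business Certificate exemption does not apply.
Sec. 11-4. does not serve food to the public; vehicles 26 ≥ 17; revenue $2,225,000 < $2,400,000 → Food Handler License not required.
Sec. 11-5. revenue $2,225,000 ≥ $2,150,000; vehicles 26 < 29; floor area 5,400 square feet ≥ 3,200 square feet → General Business Certificate required.
Sec. 11-6. floor area 5,400 square feet > 3,400 square feet; sells goods at retail; revenue $2,225,000 < $2,450,000 → Small Premises Permit not required.
Sec. 11-7. floor area 5,400 square feet > 600 square feet → General Business Permit required.
Sec. 11-8. revenue $2,225,000 > $1,850,000; sells goods at retail → High-Revenue Authorization required.
Sec. 11-9. vehicles 26 ≥ 22 → exempt from General Business Permit.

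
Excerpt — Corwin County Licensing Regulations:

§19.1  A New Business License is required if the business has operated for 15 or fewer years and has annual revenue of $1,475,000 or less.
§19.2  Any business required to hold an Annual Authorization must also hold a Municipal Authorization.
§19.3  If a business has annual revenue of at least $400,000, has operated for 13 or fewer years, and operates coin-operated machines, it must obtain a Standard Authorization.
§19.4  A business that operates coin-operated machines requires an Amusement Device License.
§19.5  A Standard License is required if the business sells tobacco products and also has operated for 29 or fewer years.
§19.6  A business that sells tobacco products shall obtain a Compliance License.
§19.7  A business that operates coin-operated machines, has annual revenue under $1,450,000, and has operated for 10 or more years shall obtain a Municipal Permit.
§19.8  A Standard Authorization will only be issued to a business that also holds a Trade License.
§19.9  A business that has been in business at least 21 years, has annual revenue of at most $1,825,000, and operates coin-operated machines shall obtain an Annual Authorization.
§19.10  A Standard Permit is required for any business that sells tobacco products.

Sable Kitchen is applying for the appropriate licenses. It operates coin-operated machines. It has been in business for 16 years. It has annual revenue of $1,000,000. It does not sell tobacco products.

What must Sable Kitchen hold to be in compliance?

§19.1 years in business 16 > 15; revenue $1,000,000 ≤ $1,475,000 → New Business License not required.
§19.2 Annual Authorization is not required → no effect.
§19.3 revenue $1,000,000 ≥ $400,000; years in business 16 > 13; operates coin-operated machines → Standard Authorization not required.
§19.4 operates coin-operated machines → Amusement Device License required.
§19.5 does not sell tobacco products; years in business 16 ≤ 29 → Standard License not required.
§19.6 does not sell tobacco products → Compliance License not required.
§19.7 operates coin-operated machines; revenue $1,000,000 < $1,450,000; years in business 16 ≥ 10 → Municipal Permit required.
§19.8 Standard Authorization is not required → no effect.
§19.9 years in business 16 < 21; revenue $1,000,000 ≤ $1,825,000; operates coin-operated machines → Annual Authorization not required.
§19.10 does not sell tobacco products → Standard Permit not required.

Amusement Device License, Municipal Permit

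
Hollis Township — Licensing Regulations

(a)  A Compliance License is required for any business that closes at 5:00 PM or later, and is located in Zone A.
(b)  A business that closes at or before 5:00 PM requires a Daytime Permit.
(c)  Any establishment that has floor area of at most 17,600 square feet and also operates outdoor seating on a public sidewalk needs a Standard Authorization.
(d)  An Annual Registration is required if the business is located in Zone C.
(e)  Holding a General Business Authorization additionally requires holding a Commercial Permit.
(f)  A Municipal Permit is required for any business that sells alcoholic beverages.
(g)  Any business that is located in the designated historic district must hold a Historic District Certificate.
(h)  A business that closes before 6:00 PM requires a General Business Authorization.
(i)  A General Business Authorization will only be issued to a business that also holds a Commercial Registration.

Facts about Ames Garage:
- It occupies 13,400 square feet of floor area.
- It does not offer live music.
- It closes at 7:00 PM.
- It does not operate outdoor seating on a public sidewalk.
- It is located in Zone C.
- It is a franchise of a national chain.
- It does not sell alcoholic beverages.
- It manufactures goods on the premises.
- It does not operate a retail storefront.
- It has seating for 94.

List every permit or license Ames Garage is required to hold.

(a) closes 7:00 PM, after 5:00 PM; is located in Zone C (not: is located in Zone A) → Compliance License not required.
(b) closes 7:00 PM, after 5:00 PM → Daytime Permit not required.
(c) floor area 13,400 square feet ≤ 17,600 square feet; does not operate outdoor seating on a public sidewalk → Standard Authorization not required.
(d) is located in Zone C → Annual Registration required.
(e) General Business Authorization is not required → no effect.
(f) does not sell alcoholic beverages → Municipal Permit not required.
(g) is located in Zone C (not: is located in the designated historic district) → Historic District Certificate not required.
(h) closes 7:00 PM, after 6:00 PM → General Business Authorization not required.
(i) General Business Authorization is not required → no effect.

Annual Registration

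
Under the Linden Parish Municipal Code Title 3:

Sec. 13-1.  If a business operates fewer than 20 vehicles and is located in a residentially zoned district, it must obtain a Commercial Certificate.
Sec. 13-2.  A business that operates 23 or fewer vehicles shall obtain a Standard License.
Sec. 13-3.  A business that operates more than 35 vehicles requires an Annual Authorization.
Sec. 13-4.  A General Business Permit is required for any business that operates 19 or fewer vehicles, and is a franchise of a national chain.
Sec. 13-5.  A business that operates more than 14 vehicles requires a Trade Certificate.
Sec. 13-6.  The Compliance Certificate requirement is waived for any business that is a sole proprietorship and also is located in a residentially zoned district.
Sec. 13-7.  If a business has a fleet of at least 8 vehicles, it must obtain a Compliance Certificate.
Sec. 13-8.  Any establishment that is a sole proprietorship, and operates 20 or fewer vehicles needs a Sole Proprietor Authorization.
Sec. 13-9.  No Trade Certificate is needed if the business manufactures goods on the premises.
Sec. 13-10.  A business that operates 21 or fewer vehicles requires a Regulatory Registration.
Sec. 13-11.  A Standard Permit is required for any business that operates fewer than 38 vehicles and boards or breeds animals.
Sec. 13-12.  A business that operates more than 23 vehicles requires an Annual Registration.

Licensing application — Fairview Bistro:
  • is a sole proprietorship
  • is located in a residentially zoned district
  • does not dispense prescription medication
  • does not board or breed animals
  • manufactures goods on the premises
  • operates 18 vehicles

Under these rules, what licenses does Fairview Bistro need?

Commercial Certificate, Regulatory Registration, Sole Proprietor Authorization, Standard License

Sec. 13-1. vehicles 18 < 20; is located in a residentially zoned district → Commercial Certificate required.
Sec. 13-2. vehicles 18 ≤ 23 → Standard License required.
Sec. 13-3. vehicles 18 ≤ 35 → Annual Authorization not required.
Sec. 13-4. vehicles 18 ≤ 19; is a sole proprietorship (not: is a franchise of a national chain) → General Business Permit not required.
Sec. 13-5. vehicles 18 > 14 → Trade Certificate required.
Sec. 13-6. is a sole proprietorship; is located in a residentially zoned district → exempt from Compliance Certificate.
Sec. 13-7. vehicles 18 ≥ 8 → Compliance Certificate required.
Sec. 13-8. is a sole proprietorship; vehicles 18 ≤ 20 → Sole Proprietor Authorization required.
Sec. 13-9. manufactures goods on the premises → exempt from Trade Certificate.
Sec. 13-10. vehicles 18 ≤ 21 → Regulatory Registration required.
Sec. 13-11. vehicles 18 < 38; does not board or breed animals → Standard Permit not required.
Sec. 13-12. vehicles 18 ≤ 23 → Annual Registration not required.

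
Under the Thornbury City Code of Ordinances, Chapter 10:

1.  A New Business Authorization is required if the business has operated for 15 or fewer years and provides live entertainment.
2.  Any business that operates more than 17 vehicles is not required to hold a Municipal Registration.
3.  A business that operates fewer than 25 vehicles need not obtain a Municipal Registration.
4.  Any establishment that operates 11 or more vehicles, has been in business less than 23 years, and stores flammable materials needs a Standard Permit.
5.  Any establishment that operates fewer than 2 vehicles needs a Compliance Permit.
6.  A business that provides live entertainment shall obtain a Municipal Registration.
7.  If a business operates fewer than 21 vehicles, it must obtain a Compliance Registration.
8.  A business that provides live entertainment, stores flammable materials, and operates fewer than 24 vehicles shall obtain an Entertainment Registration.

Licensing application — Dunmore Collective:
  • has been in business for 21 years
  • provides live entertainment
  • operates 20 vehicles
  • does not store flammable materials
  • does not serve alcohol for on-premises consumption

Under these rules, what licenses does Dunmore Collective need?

1. years in business 21 > 15; provides live entertainment → New Business Authorization not required.
2. vehicles 20 > 17 → exempt from Municipal Registration.
3. vehicles 20 < 25 → exempt from Municipal Registration.
4. vehicles 20 ≥ 11; years in business 21 < 23; does not store flammable materials → Standard Permit not required.
5. vehicles 20 ≥ 2 → Compliance Permit not required.
6. provides live entertainment → Municipal Registration required.
7. vehicles 20 < 21 → Compliance Registration required.
8. provides live entertainment; does not store flammable materials; vehicles 20 < 24 → Entertainment Registration not required.

Compliance Registration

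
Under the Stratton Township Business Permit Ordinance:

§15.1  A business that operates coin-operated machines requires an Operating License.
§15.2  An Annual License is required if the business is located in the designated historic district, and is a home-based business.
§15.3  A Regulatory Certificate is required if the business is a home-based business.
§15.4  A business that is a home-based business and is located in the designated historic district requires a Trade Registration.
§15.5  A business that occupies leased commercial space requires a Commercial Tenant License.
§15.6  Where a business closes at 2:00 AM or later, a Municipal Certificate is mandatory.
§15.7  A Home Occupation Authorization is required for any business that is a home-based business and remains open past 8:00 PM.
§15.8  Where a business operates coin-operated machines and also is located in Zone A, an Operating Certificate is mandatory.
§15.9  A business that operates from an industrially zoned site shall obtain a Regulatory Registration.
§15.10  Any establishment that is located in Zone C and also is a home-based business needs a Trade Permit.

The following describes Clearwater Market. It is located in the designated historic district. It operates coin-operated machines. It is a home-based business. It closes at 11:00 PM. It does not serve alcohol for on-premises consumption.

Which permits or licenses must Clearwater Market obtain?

Annual License, Home Occupation Authorization, Operating License, Regulatory Certificate, Trade Registration

§15.1 operates coin-operated machines → Operating License required.
§15.2 is located in the designated historic district; is a home-based business → Annual License required.
§15.3 is a home-based business → Regulatory Certificate required.
§15.4 is a home-based business; is located in the designated historic district → Trade Registration required.
§15.5 is a home-based business (not: occupies leased commercial space) → Commercial Tenant License not required.
§15.6 closes 11:00 PM, at/before 2:00 AM → Municipal Certificate not required.
§15.7 is a home-based business; closes 11:00 PM, after 8:00 PM → Home Occupation Authorization required.
§15.8 operates coin-operated machines; is located in the designated historic district (not: is located in Zone A) → Operating Certificate not required.
§15.9 is a home-based business (not: operates from an industrially zoned site) → Regulatory Registration not required.
§15.10 is located in the designated historic district (not: is located in Zone C); is a home-based business → Trade Permit not required.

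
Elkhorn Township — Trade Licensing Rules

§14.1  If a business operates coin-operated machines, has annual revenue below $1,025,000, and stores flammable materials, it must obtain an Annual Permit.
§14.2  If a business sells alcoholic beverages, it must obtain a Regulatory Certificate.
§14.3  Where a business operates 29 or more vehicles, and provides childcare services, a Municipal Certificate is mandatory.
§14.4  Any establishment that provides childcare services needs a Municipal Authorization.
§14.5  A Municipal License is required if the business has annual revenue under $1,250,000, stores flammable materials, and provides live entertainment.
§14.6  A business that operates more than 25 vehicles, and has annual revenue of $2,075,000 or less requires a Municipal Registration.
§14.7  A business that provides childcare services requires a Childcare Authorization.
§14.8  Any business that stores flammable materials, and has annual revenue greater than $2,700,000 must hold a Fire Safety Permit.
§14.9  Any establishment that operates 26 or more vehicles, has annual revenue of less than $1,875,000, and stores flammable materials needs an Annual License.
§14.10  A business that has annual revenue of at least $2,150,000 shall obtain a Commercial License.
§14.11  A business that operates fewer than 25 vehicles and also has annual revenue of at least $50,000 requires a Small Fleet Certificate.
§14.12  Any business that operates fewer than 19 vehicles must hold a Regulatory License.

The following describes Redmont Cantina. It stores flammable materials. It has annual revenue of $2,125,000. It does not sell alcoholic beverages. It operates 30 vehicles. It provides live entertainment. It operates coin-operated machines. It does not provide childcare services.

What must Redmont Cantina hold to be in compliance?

None

§14.1 operates coin-operated machines; revenue $2,125,000 ≥ $1,025,000; stores flammable materials → Annual Permit not required.
§14.2 does not sell alcoholic beverages → Regulatory Certificate not required.
§14.3 vehicles 30 ≥ 29; does not provide childcare services → Municipal Certificate not required.
§14.4 does not provide childcare services → Municipal Authorization not required.
§14.5 revenue $2,125,000 ≥ $1,250,000; stores flammable materials; provides live entertainment → Municipal License not required.
§14.6 vehicles 30 > 25; revenue $2,125,000 > $2,075,000 → Municipal Registration not required.
§14.7 does not provide childcare services → Childcare Authorization not required.
§14.8 stores flammable materials; revenue $2,125,000 ≤ $2,700,000 → Fire Safety Permit not required.
§14.9 vehicles 30 ≥ 26; revenue $2,125,000 ≥ $1,875,000; stores flammable materials → Annual License not required.
§14.10 revenue $2,125,000 < $2,150,000 → Commercial License not required.
§14.11 vehicles 30 ≥ 25; revenue $2,125,000 ≥ $50,000 → Small Fleet Certificate not required.
§14.12 vehicles 30 ≥ 19 → Regulatory License not required.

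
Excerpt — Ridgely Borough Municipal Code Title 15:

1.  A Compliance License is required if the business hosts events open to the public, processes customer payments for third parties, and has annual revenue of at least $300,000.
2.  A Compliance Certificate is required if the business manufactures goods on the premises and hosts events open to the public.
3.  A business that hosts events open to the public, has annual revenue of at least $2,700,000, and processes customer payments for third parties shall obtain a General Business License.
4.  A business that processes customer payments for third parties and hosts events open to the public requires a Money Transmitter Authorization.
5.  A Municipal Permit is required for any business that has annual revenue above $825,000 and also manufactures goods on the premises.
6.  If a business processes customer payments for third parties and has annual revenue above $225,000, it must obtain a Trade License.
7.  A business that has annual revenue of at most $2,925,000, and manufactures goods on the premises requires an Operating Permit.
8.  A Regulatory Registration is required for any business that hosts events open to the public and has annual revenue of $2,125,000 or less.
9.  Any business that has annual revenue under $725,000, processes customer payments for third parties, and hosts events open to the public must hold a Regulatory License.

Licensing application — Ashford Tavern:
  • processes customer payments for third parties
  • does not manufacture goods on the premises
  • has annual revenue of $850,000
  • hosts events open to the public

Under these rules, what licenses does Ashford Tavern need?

Compliance License, Money Transmitter Authorization, Regulatory Registration, Trade License

1. hosts events open to the public; processes customer payments for third parties; revenue $850,000 ≥ $300,000 → Compliance License required.
2. does not manufacture goods on the premises; hosts events open to the public → Compliance Certificate not required.
3. hosts events open to the public; revenue $850,000 < $2,700,000; processes customer payments for third parties → General Business License not required.
4. processes customer payments for third parties; hosts events open to the public → Money Transmitter Authorization required.
5. revenue $850,000 > $825,000; does not manufacture goods on the premises → Municipal Permit not required.
6. processes customer payments for third parties; revenue $850,000 > $225,000 → Trade License required.
7. revenue $850,000 ≤ $2,925,000; does not manufacture goods on the premises → Operating Permit not required.
8. hosts events open to the public; revenue $850,000 ≤ $2,125,000 → Regulatory Registration required.
9. revenue $850,000 ≥ $725,000; processes customer payments for third parties; hosts events open to the public → Regulatory License not required.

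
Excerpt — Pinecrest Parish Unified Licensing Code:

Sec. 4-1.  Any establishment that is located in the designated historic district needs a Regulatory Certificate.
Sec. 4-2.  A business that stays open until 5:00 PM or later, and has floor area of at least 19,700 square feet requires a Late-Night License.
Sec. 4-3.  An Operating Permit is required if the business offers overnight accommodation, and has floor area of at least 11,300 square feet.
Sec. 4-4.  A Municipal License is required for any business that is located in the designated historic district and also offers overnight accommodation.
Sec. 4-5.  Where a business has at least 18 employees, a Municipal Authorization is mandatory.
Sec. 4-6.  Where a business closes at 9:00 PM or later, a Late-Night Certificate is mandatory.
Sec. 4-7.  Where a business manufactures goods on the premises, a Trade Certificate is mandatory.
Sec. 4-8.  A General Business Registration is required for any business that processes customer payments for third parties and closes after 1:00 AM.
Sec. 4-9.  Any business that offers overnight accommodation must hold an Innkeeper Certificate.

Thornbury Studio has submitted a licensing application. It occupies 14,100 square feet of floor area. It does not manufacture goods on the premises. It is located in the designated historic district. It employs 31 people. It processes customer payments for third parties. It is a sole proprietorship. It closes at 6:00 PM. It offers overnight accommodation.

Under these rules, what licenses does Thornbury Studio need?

Sec. 4-1. is located in the designated historic district → Regulatory Certificate required.
Sec. 4-2. closes 6:00 PM, after 5:00 PM; floor area 14,100 square feet < 19,700 square feet → Late-Night License not required.
Sec. 4-3. offers overnight accommodation; floor area 14,100 square feet ≥ 11,300 square feet → Operating Permit required.
Sec. 4-4. is located in the designated historic district; offers overnight accommodation → Municipal License required.
Sec. 4-5. employees 31 ≥ 18 → Municipal Authorization required.
Sec. 4-6. closes 6:00 PM, at/before 9:00 PM → Late-Night Certificate not required.
Sec. 4-7. does not manufacture goods on the premises → Trade Certificate not required.
Sec. 4-8. processes customer payments for third parties; closes 6:00 PM, at/before 1:00 AM → General Business Registration not required.
Sec. 4-9. offers overnight accommodation → Innkeeper Certificate required.

Innkeeper Certificate, Municipal Authorization, Municipal License, Operating Permit, Regulatory Certificate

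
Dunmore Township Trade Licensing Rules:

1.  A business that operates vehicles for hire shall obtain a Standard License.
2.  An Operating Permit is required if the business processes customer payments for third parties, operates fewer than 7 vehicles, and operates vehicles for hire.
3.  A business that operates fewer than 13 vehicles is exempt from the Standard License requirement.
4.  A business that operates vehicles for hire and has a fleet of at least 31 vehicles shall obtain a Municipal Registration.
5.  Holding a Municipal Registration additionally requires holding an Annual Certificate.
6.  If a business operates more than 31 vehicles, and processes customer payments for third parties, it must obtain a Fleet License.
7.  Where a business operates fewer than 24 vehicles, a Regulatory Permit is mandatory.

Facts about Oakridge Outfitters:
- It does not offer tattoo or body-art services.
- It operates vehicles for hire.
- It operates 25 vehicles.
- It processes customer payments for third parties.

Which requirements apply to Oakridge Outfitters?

Standard License

1. operates vehicles for hire → Standard License required.
2. processes customer payments for third parties; vehicles 25 ≥ 7; operates vehicles for hire → Operating Permit not required.
3. vehicles 25 ≥ 13 → Standard License exemption does not apply.
4. operates vehicles for hire; vehicles 25 < 31 → Municipal Registration not required.
5. Municipal Registration is not required → no effect.
6. vehicles 25 ≤ 31; processes customer payments for third parties → Fleet License not required.
7. vehicles 25 ≥ 24 → Regulatory Permit not required.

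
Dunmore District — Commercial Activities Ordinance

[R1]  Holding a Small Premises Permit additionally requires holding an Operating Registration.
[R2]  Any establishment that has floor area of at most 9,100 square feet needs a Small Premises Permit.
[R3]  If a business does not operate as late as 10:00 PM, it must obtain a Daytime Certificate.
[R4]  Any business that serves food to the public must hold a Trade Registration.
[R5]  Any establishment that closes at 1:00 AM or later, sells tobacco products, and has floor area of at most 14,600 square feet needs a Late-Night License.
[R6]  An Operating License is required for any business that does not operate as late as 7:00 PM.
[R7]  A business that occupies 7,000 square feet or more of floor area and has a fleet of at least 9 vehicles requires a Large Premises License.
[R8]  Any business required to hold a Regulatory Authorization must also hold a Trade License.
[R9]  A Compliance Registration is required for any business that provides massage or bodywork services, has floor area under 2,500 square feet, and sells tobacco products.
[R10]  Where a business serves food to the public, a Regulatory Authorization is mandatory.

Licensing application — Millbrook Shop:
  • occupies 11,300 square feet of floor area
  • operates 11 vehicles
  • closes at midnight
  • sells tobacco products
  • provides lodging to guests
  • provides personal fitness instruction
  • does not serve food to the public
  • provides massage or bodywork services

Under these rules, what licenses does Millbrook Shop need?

Large Premises License

[R1] Small Premises Permit is not required → no effect.
[R2] floor area 11,300 square feet > 9,100 square feet → Small Premises Permit not required.
[R3] closes midnight, after 10:00 PM → Daytime Certificate not required.
[R4] does not serve food to the public → Trade Registration not required.
[R5] closes midnight, at/before 1:00 AM; sells tobacco products; floor area 11,300 square feet ≤ 14,600 square feet → Late-Night License not required.
[R6] closes midnight, after 7:00 PM → Operating License not required.
[R7] floor area 11,300 square feet ≥ 7,000 square feet; vehicles 11 ≥ 9 → Large Premises License required.
[R8] Regulatory Authorization is not required → no effect.
[R9] provides massage or bodywork services; floor area 11,300 square feet ≥ 2,500 square feet; sells tobacco products → Compliance Registration not required.
[R10] does not serve food to the public → Regulatory Authorization not required.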